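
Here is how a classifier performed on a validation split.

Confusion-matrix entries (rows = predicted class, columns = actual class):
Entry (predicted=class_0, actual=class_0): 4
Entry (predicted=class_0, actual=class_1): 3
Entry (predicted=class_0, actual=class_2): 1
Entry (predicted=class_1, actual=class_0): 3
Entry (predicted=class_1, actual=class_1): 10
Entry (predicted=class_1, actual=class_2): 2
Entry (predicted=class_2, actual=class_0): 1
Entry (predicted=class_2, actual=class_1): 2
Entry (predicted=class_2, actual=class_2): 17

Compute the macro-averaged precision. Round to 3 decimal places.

0.672

Per-class precision (TP/(TP+FP)):
  class_0: TP=4, FP=3+1=4 → 4/8 = 0.5000
  class_1: TP=10, FP=3+2=5 → 10/15 = 0.6667
  class_2: TP=17, FP=1+2=3 → 17/20 = 0.8500
Macro-precision = mean = (0.5000 + 0.6667 + 0.8500) / 3 = 0.672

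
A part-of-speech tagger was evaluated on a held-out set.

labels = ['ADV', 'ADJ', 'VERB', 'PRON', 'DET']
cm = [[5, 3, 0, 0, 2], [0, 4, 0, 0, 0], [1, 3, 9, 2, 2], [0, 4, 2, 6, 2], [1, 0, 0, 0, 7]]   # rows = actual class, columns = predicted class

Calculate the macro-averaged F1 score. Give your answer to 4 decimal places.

0.5775

Per-class F1 score (2·TP/(2·TP+FP+FN)):
  ADV: TP=5, FP=0+1+0+1=2, FN=3+0+0+2=5 → 10/17 = 0.58824
  ADJ: TP=4, FP=3+3+4+0=10, FN=0+0+0+0=0 → 8/18 = 0.44444
  VERB: TP=9, FP=0+0+2+0=2, FN=1+3+2+2=8 → 18/28 = 0.64286
  PRON: TP=6, FP=0+0+2+0=2, FN=0+4+2+2=8 → 12/22 = 0.54545
  DET: TP=7, FP=2+0+2+2=6, FN=1+0+0+0=1 → 14/21 = 0.66667
Macro-F1 score = mean = (0.58824 + 0.44444 + 0.64286 + 0.54545 + 0.66667) / 5 = 0.5775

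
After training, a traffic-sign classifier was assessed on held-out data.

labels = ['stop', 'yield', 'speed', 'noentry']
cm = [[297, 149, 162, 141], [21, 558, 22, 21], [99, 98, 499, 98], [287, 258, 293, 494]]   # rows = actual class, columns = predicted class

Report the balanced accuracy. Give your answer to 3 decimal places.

0.573

Balanced accuracy = mean of per-class recall.
  stop: recall = 297/749 = 0.3965
  yield: recall = 558/622 = 0.8971
  speed: recall = 499/794 = 0.6285
  noentry: recall = 494/1332 = 0.3709
Mean = (0.3965 + 0.8971 + 0.6285 + 0.3709) / 4 = 0.573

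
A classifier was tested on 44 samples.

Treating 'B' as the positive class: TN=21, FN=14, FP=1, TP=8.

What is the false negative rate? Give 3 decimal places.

0.636

FNR = FN/(FN+TP) = 14/(14+8) = 0.636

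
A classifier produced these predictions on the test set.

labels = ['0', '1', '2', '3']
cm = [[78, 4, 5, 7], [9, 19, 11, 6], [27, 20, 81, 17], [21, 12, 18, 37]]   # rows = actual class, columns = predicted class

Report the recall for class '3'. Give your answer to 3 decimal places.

recall = TP/(TP+FN).
3: TP=37, FN=21+12+18=51 → 37/88 = 0.4205

0.420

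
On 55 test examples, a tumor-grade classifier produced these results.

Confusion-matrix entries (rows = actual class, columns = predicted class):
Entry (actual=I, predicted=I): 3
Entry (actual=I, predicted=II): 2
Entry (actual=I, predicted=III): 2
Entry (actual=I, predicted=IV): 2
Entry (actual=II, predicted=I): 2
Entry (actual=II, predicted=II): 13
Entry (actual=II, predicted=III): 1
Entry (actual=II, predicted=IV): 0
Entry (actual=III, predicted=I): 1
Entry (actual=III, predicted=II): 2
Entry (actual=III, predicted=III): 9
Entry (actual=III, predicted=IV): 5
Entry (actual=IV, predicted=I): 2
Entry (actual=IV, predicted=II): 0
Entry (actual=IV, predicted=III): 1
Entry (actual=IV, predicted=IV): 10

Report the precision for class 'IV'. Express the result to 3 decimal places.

precision = TP/(TP+FP).
IV: TP=10, FP=2+0+5=7 → 10/17 = 0.5882

0.588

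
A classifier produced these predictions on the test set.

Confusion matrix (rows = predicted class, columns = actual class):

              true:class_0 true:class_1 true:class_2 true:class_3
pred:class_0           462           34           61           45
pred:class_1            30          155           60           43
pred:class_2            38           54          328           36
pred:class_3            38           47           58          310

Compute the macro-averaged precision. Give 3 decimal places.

Per-class precision (TP/(TP+FP)):
  class_0: TP=462, FP=34+61+45=140 → 462/602 = 0.7674
  class_1: TP=155, FP=30+60+43=133 → 155/288 = 0.5382
  class_2: TP=328, FP=38+54+36=128 → 328/456 = 0.7193
  class_3: TP=310, FP=38+47+58=143 → 310/453 = 0.6843
Macro-precision = mean = (0.7674 + 0.5382 + 0.7193 + 0.6843) / 4 = 0.677

0.677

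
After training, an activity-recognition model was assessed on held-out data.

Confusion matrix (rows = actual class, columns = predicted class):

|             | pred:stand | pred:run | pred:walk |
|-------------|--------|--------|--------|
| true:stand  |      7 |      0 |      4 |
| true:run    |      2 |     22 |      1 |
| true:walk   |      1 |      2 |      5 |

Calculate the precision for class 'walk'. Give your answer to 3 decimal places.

One-vs-rest for 'walk': TP = diagonal; FP = other classes predicted 'walk'; FN = 'walk' predicted as other.
precision = TP/(TP+FP).
walk: TP=5, FP=4+1=5 → 5/10 = 0.5000

0.500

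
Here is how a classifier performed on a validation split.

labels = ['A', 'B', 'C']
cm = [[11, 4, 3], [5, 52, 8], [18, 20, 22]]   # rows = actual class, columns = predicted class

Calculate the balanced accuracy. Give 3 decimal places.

0.593

Balanced accuracy = mean of per-class recall.
  A: recall = 11/18 = 0.6111
  B: recall = 52/65 = 0.8000
  C: recall = 22/60 = 0.3667
Mean = (0.6111 + 0.8000 + 0.3667) / 3 = 0.593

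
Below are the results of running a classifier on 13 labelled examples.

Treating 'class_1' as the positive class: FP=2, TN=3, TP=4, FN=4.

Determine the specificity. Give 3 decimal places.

Specificity = TN/(TN+FP) = 3/(3+2) = 0.600

0.600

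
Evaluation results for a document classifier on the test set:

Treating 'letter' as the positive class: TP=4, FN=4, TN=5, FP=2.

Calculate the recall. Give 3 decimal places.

0.500

Recall = TP/(TP+FN) = 4/(4+4) = 4/8 = 0.500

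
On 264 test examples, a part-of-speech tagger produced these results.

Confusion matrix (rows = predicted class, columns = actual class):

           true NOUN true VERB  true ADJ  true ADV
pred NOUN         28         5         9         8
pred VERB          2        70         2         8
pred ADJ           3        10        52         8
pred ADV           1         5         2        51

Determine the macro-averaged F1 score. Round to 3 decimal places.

Per-class F1 score (2·TP/(2·TP+FP+FN)):
  NOUN: TP=28, FP=5+9+8=22, FN=2+3+1=6 → 56/84 = 0.6667
  VERB: TP=70, FP=2+2+8=12, FN=5+10+5=20 → 140/172 = 0.8140
  ADJ: TP=52, FP=3+10+8=21, FN=9+2+2=13 → 104/138 = 0.7536
  ADV: TP=51, FP=1+5+2=8, FN=8+8+8=24 → 102/134 = 0.7612
Macro-F1 score = mean = (0.6667 + 0.8140 + 0.7536 + 0.7612) / 4 = 0.749

0.749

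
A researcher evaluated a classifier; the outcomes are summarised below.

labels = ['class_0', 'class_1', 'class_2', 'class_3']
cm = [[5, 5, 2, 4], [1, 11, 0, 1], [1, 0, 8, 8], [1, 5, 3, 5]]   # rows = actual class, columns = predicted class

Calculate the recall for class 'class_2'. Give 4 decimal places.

Treat 'class_2' as positive and all other classes as negative.
recall = TP/(TP+FN).
class_2: TP=8, FN=1+0+8=9 → 8/17 = 0.47059

0.4706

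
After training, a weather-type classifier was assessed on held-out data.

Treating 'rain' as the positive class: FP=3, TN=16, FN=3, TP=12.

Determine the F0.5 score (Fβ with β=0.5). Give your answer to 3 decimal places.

0.800

Fβ = (1+β²)·TP / ((1+β²)·TP + β²·FN + FP), with β²=1/4
= 1.25·12 / (1.25·12 + 0.25·3 + 3) = 0.800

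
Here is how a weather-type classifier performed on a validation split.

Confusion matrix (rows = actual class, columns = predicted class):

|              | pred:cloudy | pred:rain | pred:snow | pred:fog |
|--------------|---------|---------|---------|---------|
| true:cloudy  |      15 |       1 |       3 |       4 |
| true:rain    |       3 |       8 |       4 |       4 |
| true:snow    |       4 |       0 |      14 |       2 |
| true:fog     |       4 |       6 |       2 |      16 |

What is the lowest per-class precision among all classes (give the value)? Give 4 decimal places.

Per-class precision (TP/(TP+FP)):
  cloudy: TP=15, FP=3+4+4=11 → 15/26 = 0.57692
  rain: TP=8, FP=1+0+6=7 → 8/15 = 0.53333
  snow: TP=14, FP=3+4+2=9 → 14/23 = 0.60870
  fog: TP=16, FP=4+4+2=10 → 16/26 = 0.61538
Lowest is class 'rain' with precision = 0.5333.

0.5333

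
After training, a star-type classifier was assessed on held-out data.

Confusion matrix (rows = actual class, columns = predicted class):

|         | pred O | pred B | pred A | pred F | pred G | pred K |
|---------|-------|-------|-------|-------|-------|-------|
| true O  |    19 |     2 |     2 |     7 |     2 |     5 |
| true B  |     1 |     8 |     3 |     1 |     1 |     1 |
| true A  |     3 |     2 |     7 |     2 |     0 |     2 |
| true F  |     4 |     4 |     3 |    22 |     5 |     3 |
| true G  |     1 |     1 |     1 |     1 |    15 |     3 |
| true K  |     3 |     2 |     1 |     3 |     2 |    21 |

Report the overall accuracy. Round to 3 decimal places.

0.564

Accuracy = trace / total = (19+8+7+22+15+21=92) / 163 = 92/163 = 0.564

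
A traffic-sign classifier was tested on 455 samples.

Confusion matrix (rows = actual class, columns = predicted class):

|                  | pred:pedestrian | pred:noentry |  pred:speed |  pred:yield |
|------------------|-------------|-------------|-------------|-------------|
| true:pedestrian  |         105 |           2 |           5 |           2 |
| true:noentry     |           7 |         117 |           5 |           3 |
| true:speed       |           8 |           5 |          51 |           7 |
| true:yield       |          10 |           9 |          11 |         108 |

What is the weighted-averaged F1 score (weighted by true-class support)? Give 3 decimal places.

Per-class F1 score (2·TP/(2·TP+FP+FN)):
  pedestrian: TP=105, FP=7+8+10=25, FN=2+5+2=9 → 210/244 = 0.8607
  noentry: TP=117, FP=2+5+9=16, FN=7+5+3=15 → 234/265 = 0.8830
  speed: TP=51, FP=5+5+11=21, FN=8+5+7=20 → 102/143 = 0.7133
  yield: TP=108, FP=2+3+7=12, FN=10+9+11=30 → 216/258 = 0.8372
Weighted-F1 score = Σ (supportᵢ/N)·F1 scoreᵢ with N=455: (114/455)·0.8607 + (132/455)·0.8830 + (71/455)·0.7133 + (138/455)·0.8372 = 0.837

0.837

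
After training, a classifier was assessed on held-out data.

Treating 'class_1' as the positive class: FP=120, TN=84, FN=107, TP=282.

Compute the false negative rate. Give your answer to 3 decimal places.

0.275

FNR = FN/(FN+TP) = 107/(107+282) = 0.275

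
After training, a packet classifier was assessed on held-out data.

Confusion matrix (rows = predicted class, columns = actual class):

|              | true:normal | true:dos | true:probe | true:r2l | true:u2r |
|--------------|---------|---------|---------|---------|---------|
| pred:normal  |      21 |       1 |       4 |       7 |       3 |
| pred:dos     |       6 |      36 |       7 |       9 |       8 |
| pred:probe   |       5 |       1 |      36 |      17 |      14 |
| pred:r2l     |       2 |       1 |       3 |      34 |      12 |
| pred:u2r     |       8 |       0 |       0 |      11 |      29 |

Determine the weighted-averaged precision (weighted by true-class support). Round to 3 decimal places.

Per-class precision (TP/(TP+FP)):
  normal: TP=21, FP=1+4+7+3=15 → 21/36 = 0.5833
  dos: TP=36, FP=6+7+9+8=30 → 36/66 = 0.5455
  probe: TP=36, FP=5+1+17+14=37 → 36/73 = 0.4932
  r2l: TP=34, FP=2+1+3+12=18 → 34/52 = 0.6538
  u2r: TP=29, FP=8+0+0+11=19 → 29/48 = 0.6042
Weighted-precision = Σ (supportᵢ/N)·precisionᵢ with N=275: (42/275)·0.5833 + (39/275)·0.5455 + (50/275)·0.4932 + (78/275)·0.6538 + (66/275)·0.6042 = 0.587

0.587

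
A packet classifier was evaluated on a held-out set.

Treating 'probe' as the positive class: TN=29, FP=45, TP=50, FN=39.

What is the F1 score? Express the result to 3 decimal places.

Precision = TP/(TP+FP) = 50/95 = 0.5263
Recall = TP/(TP+FN) = 50/89 = 0.5618
F1 = 2·TP/(2·TP+FP+FN) = 100/184 = 0.543

0.543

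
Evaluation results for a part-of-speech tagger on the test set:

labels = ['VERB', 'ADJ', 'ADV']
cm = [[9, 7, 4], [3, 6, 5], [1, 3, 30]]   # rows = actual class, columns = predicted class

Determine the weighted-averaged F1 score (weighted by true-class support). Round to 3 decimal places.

Per-class F1 score (2·TP/(2·TP+FP+FN)):
  VERB: TP=9, FP=3+1=4, FN=7+4=11 → 18/33 = 0.5455
  ADJ: TP=6, FP=7+3=10, FN=3+5=8 → 12/30 = 0.4000
  ADV: TP=30, FP=4+5=9, FN=1+3=4 → 60/73 = 0.8219
Weighted-F1 score = Σ (supportᵢ/N)·F1 scoreᵢ with N=68: (20/68)·0.5455 + (14/68)·0.4000 + (34/68)·0.8219 = 0.654

0.654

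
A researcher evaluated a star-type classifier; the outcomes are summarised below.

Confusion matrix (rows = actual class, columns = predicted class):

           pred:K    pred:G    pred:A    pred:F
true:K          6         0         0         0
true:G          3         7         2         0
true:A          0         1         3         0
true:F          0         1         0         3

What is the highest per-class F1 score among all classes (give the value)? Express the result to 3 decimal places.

Per-class F1 score (2·TP/(2·TP+FP+FN)):
  K: TP=6, FP=3+0+0=3, FN=0+0+0=0 → 12/15 = 0.8000
  G: TP=7, FP=0+1+1=2, FN=3+2+0=5 → 14/21 = 0.6667
  A: TP=3, FP=0+2+0=2, FN=0+1+0=1 → 6/9 = 0.6667
  F: TP=3, FP=0+0+0=0, FN=0+1+0=1 → 6/7 = 0.8571
Highest is class 'F' with F1 score = 0.857.

0.857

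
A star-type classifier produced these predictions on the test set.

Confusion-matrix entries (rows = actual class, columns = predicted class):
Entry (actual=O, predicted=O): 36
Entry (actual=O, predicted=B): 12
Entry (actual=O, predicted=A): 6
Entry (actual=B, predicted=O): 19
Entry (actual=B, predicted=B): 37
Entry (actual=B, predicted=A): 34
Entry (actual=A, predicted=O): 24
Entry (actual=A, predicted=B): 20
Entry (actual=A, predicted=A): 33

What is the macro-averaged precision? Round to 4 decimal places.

0.4813

Per-class precision (TP/(TP+FP)):
  O: TP=36, FP=19+24=43 → 36/79 = 0.45570
  B: TP=37, FP=12+20=32 → 37/69 = 0.53623
  A: TP=33, FP=6+34=40 → 33/73 = 0.45205
Macro-precision = mean = (0.45570 + 0.53623 + 0.45205) / 3 = 0.4813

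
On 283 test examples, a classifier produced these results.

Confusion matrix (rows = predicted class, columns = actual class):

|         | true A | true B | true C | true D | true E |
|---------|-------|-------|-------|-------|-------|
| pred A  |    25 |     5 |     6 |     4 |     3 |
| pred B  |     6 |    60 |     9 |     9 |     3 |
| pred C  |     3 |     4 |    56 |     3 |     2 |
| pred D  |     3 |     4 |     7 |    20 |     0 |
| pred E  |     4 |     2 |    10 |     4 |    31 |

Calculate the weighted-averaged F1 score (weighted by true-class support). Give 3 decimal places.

0.677

Per-class F1 score (2·TP/(2·TP+FP+FN)):
  A: TP=25, FP=5+6+4+3=18, FN=6+3+3+4=16 → 50/84 = 0.5952
  B: TP=60, FP=6+9+9+3=27, FN=5+4+4+2=15 → 120/162 = 0.7407
  C: TP=56, FP=3+4+3+2=12, FN=6+9+7+10=32 → 112/156 = 0.7179
  D: TP=20, FP=3+4+7+0=14, FN=4+9+3+4=20 → 40/74 = 0.5405
  E: TP=31, FP=4+2+10+4=20, FN=3+3+2+0=8 → 62/90 = 0.6889
Weighted-F1 score = Σ (supportᵢ/N)·F1 scoreᵢ with N=283: (41/283)·0.5952 + (75/283)·0.7407 + (88/283)·0.7179 + (40/283)·0.5405 + (39/283)·0.6889 = 0.677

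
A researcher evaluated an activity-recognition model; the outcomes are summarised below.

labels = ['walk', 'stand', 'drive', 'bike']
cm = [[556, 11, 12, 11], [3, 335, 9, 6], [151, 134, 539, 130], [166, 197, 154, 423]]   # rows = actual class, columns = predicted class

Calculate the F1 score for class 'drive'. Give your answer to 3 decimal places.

Take TP from the diagonal, FP from the rest of the 'drive' prediction marginal, FN from the rest of the 'drive' actual marginal.
F1 score = 2·TP/(2·TP+FP+FN).
drive: TP=539, FP=12+9+154=175, FN=151+134+130=415 → 1078/1668 = 0.6463

0.646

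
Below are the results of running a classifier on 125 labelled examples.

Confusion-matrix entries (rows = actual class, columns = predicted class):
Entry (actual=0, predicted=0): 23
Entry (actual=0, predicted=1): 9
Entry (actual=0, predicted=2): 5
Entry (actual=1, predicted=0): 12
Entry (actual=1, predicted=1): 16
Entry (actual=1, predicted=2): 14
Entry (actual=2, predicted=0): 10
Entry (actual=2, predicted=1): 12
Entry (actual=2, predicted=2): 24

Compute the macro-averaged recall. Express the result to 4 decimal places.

Per-class recall (TP/(TP+FN)):
  0: TP=23, FN=9+5=14 → 23/37 = 0.62162
  1: TP=16, FN=12+14=26 → 16/42 = 0.38095
  2: TP=24, FN=10+12=22 → 24/46 = 0.52174
Macro-recall = mean = (0.62162 + 0.38095 + 0.52174) / 3 = 0.5081

0.5081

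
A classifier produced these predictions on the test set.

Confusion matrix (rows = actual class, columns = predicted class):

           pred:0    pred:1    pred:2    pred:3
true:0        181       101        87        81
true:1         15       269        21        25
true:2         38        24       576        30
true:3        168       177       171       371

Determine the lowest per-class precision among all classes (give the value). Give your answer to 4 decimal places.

0.4502

Per-class precision (TP/(TP+FP)):
  0: TP=181, FP=15+38+168=221 → 181/402 = 0.45025
  1: TP=269, FP=101+24+177=302 → 269/571 = 0.47110
  2: TP=576, FP=87+21+171=279 → 576/855 = 0.67368
  3: TP=371, FP=81+25+30=136 → 371/507 = 0.73176
Lowest is class '0' with precision = 0.4502.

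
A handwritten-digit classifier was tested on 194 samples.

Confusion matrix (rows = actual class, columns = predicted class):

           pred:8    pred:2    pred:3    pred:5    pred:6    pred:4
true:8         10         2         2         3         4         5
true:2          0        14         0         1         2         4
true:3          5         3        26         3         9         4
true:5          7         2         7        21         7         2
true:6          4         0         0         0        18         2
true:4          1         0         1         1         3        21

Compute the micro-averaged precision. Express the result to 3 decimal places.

0.567

Micro-averaging pools counts across classes: ΣTP=110, ΣFP=84, ΣFN=84.
Micro-precision = TP/(TP+FP) on pooled counts = 0.567 (equals overall accuracy in single-label multiclass).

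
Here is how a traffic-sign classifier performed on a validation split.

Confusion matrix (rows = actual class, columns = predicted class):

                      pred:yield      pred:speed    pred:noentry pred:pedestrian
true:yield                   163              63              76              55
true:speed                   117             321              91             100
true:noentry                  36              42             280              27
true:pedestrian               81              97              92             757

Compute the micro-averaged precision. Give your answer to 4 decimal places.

Micro-averaging pools counts across classes: ΣTP=1521, ΣFP=877, ΣFN=877.
Micro-precision = TP/(TP+FP) on pooled counts = 0.6343 (equals overall accuracy in single-label multiclass).

0.6343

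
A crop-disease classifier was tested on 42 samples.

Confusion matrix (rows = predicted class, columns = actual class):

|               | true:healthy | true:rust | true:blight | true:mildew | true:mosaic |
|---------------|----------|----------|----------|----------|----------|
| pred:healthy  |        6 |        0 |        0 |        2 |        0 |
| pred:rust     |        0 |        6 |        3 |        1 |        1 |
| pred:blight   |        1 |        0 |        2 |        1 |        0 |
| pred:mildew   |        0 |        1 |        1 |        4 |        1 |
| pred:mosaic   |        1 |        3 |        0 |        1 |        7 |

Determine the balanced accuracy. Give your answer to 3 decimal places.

Balanced accuracy = mean of per-class recall.
  healthy: recall = 6/8 = 0.7500
  rust: recall = 6/10 = 0.6000
  blight: recall = 2/6 = 0.3333
  mildew: recall = 4/9 = 0.4444
  mosaic: recall = 7/9 = 0.7778
Mean = (0.7500 + 0.6000 + 0.3333 + 0.4444 + 0.7778) / 5 = 0.581

0.581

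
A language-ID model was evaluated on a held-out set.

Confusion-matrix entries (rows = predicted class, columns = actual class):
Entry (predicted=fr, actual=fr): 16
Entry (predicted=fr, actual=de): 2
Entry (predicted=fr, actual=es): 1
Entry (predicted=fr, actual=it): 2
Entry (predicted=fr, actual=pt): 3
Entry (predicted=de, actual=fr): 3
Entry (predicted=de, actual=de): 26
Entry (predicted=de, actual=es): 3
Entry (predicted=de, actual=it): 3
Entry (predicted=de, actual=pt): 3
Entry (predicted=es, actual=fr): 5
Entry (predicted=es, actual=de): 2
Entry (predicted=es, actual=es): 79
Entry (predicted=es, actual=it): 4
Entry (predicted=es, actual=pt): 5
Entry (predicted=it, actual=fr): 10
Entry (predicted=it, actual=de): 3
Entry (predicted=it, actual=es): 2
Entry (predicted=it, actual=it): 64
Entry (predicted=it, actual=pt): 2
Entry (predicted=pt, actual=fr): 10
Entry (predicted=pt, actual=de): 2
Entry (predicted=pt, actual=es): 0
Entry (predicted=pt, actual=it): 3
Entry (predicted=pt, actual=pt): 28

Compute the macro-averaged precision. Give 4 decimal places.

0.7247

Per-class precision (TP/(TP+FP)):
  fr: TP=16, FP=2+1+2+3=8 → 16/24 = 0.66667
  de: TP=26, FP=3+3+3+3=12 → 26/38 = 0.68421
  es: TP=79, FP=5+2+4+5=16 → 79/95 = 0.83158
  it: TP=64, FP=10+3+2+2=17 → 64/81 = 0.79012
  pt: TP=28, FP=10+2+0+3=15 → 28/43 = 0.65116
Macro-precision = mean = (0.66667 + 0.68421 + 0.83158 + 0.79012 + 0.65116) / 5 = 0.7247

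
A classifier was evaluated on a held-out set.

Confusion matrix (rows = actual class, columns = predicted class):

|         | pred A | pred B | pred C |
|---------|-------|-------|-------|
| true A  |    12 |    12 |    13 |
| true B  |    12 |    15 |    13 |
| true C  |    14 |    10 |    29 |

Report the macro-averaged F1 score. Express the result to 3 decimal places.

Per-class F1 score (2·TP/(2·TP+FP+FN)):
  A: TP=12, FP=12+14=26, FN=12+13=25 → 24/75 = 0.3200
  B: TP=15, FP=12+10=22, FN=12+13=25 → 30/77 = 0.3896
  C: TP=29, FP=13+13=26, FN=14+10=24 → 58/108 = 0.5370
Macro-F1 score = mean = (0.3200 + 0.3896 + 0.5370) / 3 = 0.416

0.416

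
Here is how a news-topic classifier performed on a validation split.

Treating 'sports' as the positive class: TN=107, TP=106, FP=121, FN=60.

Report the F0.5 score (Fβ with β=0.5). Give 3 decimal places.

Fβ = (1+β²)·TP / ((1+β²)·TP + β²·FN + FP), with β²=1/4
= 1.25·106 / (1.25·106 + 0.25·60 + 121) = 0.493

0.493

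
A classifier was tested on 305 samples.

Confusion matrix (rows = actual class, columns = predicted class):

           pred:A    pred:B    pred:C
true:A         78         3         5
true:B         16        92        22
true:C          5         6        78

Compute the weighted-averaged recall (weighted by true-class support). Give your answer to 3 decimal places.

Per-class recall (TP/(TP+FN)):
  A: TP=78, FN=3+5=8 → 78/86 = 0.9070
  B: TP=92, FN=16+22=38 → 92/130 = 0.7077
  C: TP=78, FN=5+6=11 → 78/89 = 0.8764
Weighted-recall = Σ (supportᵢ/N)·recallᵢ with N=305: (86/305)·0.9070 + (130/305)·0.7077 + (89/305)·0.8764 = 0.813

0.813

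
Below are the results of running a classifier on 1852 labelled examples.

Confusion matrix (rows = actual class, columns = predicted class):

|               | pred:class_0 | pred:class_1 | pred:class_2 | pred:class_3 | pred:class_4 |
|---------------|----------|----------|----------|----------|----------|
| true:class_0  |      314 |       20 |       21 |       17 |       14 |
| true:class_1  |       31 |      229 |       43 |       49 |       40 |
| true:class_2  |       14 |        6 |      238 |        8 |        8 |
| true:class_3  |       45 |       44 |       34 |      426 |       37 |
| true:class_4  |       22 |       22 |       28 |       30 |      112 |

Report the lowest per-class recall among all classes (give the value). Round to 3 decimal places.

0.523

Per-class recall (TP/(TP+FN)):
  class_0: TP=314, FN=20+21+17+14=72 → 314/386 = 0.8135
  class_1: TP=229, FN=31+43+49+40=163 → 229/392 = 0.5842
  class_2: TP=238, FN=14+6+8+8=36 → 238/274 = 0.8686
  class_3: TP=426, FN=45+44+34+37=160 → 426/586 = 0.7270
  class_4: TP=112, FN=22+22+28+30=102 → 112/214 = 0.5234
Lowest is class 'class_4' with recall = 0.523.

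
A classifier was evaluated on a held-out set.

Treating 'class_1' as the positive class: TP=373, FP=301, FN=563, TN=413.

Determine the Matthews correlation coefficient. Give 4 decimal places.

MCC = (TP·TN − FP·FN) / √((TP+FP)(TP+FN)(TN+FP)(TN+FN))
Numerator = 373·413 − 301·563 = -15414
Denominator = √(674·936·714·976) = √439626410496 = 663043.2946
MCC = -15414 / 663043.2946 = -0.0232

-0.0232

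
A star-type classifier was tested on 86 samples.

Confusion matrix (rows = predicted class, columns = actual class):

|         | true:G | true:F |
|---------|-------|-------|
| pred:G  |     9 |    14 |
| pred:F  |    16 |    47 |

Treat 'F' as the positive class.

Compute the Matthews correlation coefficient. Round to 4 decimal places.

MCC = (TP·TN − FP·FN) / √((TP+FP)(TP+FN)(TN+FP)(TN+FN))
Numerator = 47·9 − 16·14 = 199
Denominator = √(63·61·25·23) = √2209725 = 1486.5144
MCC = 199 / 1486.5144 = 0.1339

0.1339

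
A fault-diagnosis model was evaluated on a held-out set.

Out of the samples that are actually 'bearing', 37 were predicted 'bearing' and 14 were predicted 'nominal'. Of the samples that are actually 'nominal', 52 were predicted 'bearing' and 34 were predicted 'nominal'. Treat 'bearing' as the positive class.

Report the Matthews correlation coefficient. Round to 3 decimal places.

MCC = (TP·TN − FP·FN) / √((TP+FP)(TP+FN)(TN+FP)(TN+FN))
Numerator = 37·34 − 52·14 = 530
Denominator = √(89·51·86·48) = √18736992 = 4328.6247
MCC = 530 / 4328.6247 = 0.122

0.122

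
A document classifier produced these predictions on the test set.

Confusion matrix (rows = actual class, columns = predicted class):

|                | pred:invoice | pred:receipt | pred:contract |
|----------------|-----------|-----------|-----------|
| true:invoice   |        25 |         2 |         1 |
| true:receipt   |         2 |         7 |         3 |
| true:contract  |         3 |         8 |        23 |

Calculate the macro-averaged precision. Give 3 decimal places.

0.699

Per-class precision (TP/(TP+FP)):
  invoice: TP=25, FP=2+3=5 → 25/30 = 0.8333
  receipt: TP=7, FP=2+8=10 → 7/17 = 0.4118
  contract: TP=23, FP=1+3=4 → 23/27 = 0.8519
Macro-precision = mean = (0.8333 + 0.4118 + 0.8519) / 3 = 0.699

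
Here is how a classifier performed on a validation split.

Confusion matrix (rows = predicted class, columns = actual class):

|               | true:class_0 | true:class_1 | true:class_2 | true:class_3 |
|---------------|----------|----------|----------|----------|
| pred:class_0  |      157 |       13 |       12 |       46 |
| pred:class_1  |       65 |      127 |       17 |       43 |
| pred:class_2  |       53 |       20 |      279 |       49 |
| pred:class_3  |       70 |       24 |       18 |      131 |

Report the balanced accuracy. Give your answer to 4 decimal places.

0.6220

Balanced accuracy = mean of per-class recall.
  class_0: recall = 157/345 = 0.45507
  class_1: recall = 127/184 = 0.69022
  class_2: recall = 279/326 = 0.85583
  class_3: recall = 131/269 = 0.48699
Mean = (0.45507 + 0.69022 + 0.85583 + 0.48699) / 4 = 0.6220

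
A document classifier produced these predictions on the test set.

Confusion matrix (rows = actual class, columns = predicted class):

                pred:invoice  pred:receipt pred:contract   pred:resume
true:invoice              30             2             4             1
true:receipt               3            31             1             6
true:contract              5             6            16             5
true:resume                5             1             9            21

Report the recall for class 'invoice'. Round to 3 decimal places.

0.811

One-vs-rest for 'invoice': TP = diagonal; FP = other classes predicted 'invoice'; FN = 'invoice' predicted as other.
recall = TP/(TP+FN).
invoice: TP=30, FN=2+4+1=7 → 30/37 = 0.8108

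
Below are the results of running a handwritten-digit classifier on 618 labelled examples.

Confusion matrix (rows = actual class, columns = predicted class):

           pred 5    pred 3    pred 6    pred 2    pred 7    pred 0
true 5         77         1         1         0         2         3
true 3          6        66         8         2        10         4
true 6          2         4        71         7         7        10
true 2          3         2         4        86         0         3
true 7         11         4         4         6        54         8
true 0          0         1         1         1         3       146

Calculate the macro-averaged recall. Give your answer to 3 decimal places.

0.794

Per-class recall (TP/(TP+FN)):
  5: TP=77, FN=1+1+0+2+3=7 → 77/84 = 0.9167
  3: TP=66, FN=6+8+2+10+4=30 → 66/96 = 0.6875
  6: TP=71, FN=2+4+7+7+10=30 → 71/101 = 0.7030
  2: TP=86, FN=3+2+4+0+3=12 → 86/98 = 0.8776
  7: TP=54, FN=11+4+4+6+8=33 → 54/87 = 0.6207
  0: TP=146, FN=0+1+1+1+3=6 → 146/152 = 0.9605
Macro-recall = mean = (0.9167 + 0.6875 + 0.7030 + 0.8776 + 0.6207 + 0.9605) / 6 = 0.794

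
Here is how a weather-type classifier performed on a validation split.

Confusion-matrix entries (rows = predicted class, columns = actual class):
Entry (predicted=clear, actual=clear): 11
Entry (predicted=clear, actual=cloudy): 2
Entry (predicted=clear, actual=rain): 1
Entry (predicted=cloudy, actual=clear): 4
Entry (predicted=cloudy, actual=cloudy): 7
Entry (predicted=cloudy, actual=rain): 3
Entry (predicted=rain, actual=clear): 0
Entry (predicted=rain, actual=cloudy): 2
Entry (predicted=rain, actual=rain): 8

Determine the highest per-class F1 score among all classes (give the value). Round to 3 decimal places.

Per-class F1 score (2·TP/(2·TP+FP+FN)):
  clear: TP=11, FP=2+1=3, FN=4+0=4 → 22/29 = 0.7586
  cloudy: TP=7, FP=4+3=7, FN=2+2=4 → 14/25 = 0.5600
  rain: TP=8, FP=0+2=2, FN=1+3=4 → 16/22 = 0.7273
Highest is class 'clear' with F1 score = 0.759.

0.759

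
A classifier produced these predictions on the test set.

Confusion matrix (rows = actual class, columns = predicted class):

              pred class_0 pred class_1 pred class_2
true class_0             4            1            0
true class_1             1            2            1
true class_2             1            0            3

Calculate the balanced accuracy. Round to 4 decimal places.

Balanced accuracy = mean of per-class recall.
  class_0: recall = 4/5 = 0.80000
  class_1: recall = 2/4 = 0.50000
  class_2: recall = 3/4 = 0.75000
Mean = (0.80000 + 0.50000 + 0.75000) / 3 = 0.6833

0.6833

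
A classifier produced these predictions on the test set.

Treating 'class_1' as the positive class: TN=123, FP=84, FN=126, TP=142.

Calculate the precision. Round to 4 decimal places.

0.6283

Precision = TP/(TP+FP) = 142/(142+84) = 142/226 = 0.6283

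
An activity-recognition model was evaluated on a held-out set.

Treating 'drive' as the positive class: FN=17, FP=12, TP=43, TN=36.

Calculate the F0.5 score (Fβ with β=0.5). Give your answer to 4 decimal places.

0.7679

Fβ = (1+β²)·TP / ((1+β²)·TP + β²·FN + FP), with β²=1/4
= 1.25·43 / (1.25·43 + 0.25·17 + 12) = 0.7679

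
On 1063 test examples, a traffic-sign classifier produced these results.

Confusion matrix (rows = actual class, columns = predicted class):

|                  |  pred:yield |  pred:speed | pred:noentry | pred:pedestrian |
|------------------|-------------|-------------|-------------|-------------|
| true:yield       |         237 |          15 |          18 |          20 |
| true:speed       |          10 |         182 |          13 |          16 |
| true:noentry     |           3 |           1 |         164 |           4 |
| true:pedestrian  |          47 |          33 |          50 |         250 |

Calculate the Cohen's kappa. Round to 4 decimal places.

Observed agreement pₒ = trace/N = 833/1063 = 0.78363
Expected agreement pₑ = Σ (rowᵢ·colᵢ)/N² = (290·297 + 221·231 + 172·245 + 380·290)/1063² = 0.25622
κ = (pₒ − pₑ)/(1 − pₑ) = (0.78363 − 0.25622)/(1 − 0.25622) = 0.7091

0.7091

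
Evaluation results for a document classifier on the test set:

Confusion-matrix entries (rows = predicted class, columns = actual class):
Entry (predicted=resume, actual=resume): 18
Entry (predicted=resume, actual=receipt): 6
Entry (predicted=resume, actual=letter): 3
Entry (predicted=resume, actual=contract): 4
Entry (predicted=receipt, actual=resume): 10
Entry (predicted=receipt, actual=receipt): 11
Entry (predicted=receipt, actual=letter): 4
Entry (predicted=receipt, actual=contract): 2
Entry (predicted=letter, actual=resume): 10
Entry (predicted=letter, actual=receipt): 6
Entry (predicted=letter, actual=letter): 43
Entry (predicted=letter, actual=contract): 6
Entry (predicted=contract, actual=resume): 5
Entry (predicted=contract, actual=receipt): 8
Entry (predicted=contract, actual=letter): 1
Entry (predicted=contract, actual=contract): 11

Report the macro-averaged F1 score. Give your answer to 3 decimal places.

Per-class F1 score (2·TP/(2·TP+FP+FN)):
  resume: TP=18, FP=6+3+4=13, FN=10+10+5=25 → 36/74 = 0.4865
  receipt: TP=11, FP=10+4+2=16, FN=6+6+8=20 → 22/58 = 0.3793
  letter: TP=43, FP=10+6+6=22, FN=3+4+1=8 → 86/116 = 0.7414
  contract: TP=11, FP=5+8+1=14, FN=4+2+6=12 → 22/48 = 0.4583
Macro-F1 score = mean = (0.4865 + 0.3793 + 0.7414 + 0.4583) / 4 = 0.516

0.516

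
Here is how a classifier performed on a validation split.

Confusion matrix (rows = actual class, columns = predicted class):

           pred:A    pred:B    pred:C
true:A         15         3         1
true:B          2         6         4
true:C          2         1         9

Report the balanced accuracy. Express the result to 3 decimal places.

0.680

Balanced accuracy = mean of per-class recall.
  A: recall = 15/19 = 0.7895
  B: recall = 6/12 = 0.5000
  C: recall = 9/12 = 0.7500
Mean = (0.7895 + 0.5000 + 0.7500) / 3 = 0.680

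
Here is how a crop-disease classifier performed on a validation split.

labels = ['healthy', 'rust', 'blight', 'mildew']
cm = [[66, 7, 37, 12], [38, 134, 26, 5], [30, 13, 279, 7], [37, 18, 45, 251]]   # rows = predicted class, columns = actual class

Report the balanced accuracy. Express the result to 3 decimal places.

0.700

Balanced accuracy = mean of per-class recall.
  healthy: recall = 66/171 = 0.3860
  rust: recall = 134/172 = 0.7791
  blight: recall = 279/387 = 0.7209
  mildew: recall = 251/275 = 0.9127
Mean = (0.3860 + 0.7791 + 0.7209 + 0.9127) / 4 = 0.700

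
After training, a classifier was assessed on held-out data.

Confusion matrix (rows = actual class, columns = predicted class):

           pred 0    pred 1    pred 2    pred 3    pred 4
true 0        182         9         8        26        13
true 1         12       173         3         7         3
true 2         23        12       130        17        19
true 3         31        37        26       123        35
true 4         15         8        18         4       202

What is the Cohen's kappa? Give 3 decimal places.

0.641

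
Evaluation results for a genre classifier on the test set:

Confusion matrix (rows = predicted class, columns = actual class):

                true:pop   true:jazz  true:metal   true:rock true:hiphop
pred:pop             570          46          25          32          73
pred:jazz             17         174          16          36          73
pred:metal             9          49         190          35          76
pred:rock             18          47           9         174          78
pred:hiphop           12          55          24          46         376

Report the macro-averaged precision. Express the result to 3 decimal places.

0.622

Per-class precision (TP/(TP+FP)):
  pop: TP=570, FP=46+25+32+73=176 → 570/746 = 0.7641
  jazz: TP=174, FP=17+16+36+73=142 → 174/316 = 0.5506
  metal: TP=190, FP=9+49+35+76=169 → 190/359 = 0.5292
  rock: TP=174, FP=18+47+9+78=152 → 174/326 = 0.5337
  hiphop: TP=376, FP=12+55+24+46=137 → 376/513 = 0.7329
Macro-precision = mean = (0.7641 + 0.5506 + 0.5292 + 0.5337 + 0.7329) / 5 = 0.622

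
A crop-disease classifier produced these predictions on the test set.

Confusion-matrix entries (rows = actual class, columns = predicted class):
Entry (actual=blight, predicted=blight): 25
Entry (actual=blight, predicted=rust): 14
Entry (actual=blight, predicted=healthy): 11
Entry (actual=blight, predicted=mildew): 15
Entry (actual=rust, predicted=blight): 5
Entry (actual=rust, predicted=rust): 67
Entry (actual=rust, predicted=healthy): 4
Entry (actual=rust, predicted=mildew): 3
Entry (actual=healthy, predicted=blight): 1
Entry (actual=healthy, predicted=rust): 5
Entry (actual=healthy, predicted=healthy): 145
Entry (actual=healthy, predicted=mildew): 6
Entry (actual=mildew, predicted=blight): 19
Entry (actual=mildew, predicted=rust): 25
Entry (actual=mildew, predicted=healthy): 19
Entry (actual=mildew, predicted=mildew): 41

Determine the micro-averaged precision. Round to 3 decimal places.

0.686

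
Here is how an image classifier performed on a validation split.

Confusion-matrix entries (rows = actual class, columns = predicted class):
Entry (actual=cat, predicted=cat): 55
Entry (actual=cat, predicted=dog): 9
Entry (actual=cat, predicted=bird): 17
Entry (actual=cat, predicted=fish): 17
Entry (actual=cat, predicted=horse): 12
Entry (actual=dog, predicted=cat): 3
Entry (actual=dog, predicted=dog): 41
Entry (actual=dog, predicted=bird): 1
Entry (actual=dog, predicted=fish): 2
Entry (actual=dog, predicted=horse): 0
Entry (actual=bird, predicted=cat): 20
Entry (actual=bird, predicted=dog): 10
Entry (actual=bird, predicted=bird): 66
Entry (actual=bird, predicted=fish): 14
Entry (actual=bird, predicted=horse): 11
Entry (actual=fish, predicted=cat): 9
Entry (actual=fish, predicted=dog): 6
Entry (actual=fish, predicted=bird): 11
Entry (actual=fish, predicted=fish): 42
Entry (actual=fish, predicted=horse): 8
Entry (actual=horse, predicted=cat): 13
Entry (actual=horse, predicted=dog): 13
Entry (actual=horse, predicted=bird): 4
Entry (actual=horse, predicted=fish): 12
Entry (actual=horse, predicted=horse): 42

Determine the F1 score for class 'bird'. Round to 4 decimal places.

0.6000

One-vs-rest for 'bird': TP = diagonal; FP = other classes predicted 'bird'; FN = 'bird' predicted as other.
F1 score = 2·TP/(2·TP+FP+FN).
bird: TP=66, FP=17+1+11+4=33, FN=20+10+14+11=55 → 132/220 = 0.60000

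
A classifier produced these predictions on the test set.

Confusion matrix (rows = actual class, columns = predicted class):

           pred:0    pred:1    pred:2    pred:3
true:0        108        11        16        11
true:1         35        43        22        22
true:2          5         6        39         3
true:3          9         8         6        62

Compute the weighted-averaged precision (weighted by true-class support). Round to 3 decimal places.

Per-class precision (TP/(TP+FP)):
  0: TP=108, FP=35+5+9=49 → 108/157 = 0.6879
  1: TP=43, FP=11+6+8=25 → 43/68 = 0.6324
  2: TP=39, FP=16+22+6=44 → 39/83 = 0.4699
  3: TP=62, FP=11+22+3=36 → 62/98 = 0.6327
Weighted-precision = Σ (supportᵢ/N)·precisionᵢ with N=406: (146/406)·0.6879 + (122/406)·0.6324 + (53/406)·0.4699 + (85/406)·0.6327 = 0.631

0.631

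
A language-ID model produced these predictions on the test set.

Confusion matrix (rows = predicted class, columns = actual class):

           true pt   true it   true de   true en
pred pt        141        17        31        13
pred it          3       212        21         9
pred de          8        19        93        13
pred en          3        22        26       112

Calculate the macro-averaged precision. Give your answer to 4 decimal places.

0.7374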